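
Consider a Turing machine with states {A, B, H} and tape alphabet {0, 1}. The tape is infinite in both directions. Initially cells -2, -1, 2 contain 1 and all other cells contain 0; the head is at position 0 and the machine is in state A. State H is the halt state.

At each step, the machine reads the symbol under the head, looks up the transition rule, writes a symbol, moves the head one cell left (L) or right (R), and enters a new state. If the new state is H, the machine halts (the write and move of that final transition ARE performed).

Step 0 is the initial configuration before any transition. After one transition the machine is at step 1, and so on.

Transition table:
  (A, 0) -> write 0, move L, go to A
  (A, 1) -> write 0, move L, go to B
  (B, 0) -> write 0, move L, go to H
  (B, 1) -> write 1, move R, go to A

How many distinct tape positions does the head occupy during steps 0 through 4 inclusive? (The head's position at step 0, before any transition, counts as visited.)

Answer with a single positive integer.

Step 1: in state A at pos 0, read 0 -> (A,0)->write 0,move L,goto A. Now: state=A, head=-1, tape[-3..3]=0110010 (head:   ^)
Step 2: in state A at pos -1, read 1 -> (A,1)->write 0,move L,goto B. Now: state=B, head=-2, tape[-3..3]=0100010 (head:  ^)
Step 3: in state B at pos -2, read 1 -> (B,1)->write 1,move R,goto A. Now: state=A, head=-1, tape[-3..3]=0100010 (head:   ^)
Step 4: in state A at pos -1, read 0 -> (A,0)->write 0,move L,goto A. Now: state=A, head=-2, tape[-3..3]=0100010 (head:  ^)
Head positions at steps 0..4: starting at 0, distinct positions visited = {-2, -1, 0} -> 3 position(s)

Answer: 3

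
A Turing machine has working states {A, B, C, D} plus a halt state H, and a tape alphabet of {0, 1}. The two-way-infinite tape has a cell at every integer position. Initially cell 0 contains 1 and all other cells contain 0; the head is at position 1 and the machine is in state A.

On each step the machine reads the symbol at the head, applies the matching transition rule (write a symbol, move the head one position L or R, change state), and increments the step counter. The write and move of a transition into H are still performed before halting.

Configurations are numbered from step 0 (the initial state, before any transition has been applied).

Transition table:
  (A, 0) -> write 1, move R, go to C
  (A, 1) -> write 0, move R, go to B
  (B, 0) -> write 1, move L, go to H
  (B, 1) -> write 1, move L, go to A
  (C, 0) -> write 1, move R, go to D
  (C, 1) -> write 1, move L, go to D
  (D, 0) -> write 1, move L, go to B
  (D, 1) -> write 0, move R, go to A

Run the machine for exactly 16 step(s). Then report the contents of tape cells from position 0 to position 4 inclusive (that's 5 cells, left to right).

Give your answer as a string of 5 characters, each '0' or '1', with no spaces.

Answer: 10001

Derivation:
Step 1: in state A at pos 1, read 0 -> (A,0)->write 1,move R,goto C. Now: state=C, head=2, tape[-1..3]=01100 (head:    ^)
Step 2: in state C at pos 2, read 0 -> (C,0)->write 1,move R,goto D. Now: state=D, head=3, tape[-1..4]=011100 (head:     ^)
Step 3: in state D at pos 3, read 0 -> (D,0)->write 1,move L,goto B. Now: state=B, head=2, tape[-1..4]=011110 (head:    ^)
Step 4: in state B at pos 2, read 1 -> (B,1)->write 1,move L,goto A. Now: state=A, head=1, tape[-1..4]=011110 (head:   ^)
Step 5: in state A at pos 1, read 1 -> (A,1)->write 0,move R,goto B. Now: state=B, head=2, tape[-1..4]=010110 (head:    ^)
Step 6: in state B at pos 2, read 1 -> (B,1)->write 1,move L,goto A. Now: state=A, head=1, tape[-1..4]=010110 (head:   ^)
Step 7: in state A at pos 1, read 0 -> (A,0)->write 1,move R,goto C. Now: state=C, head=2, tape[-1..4]=011110 (head:    ^)
Step 8: in state C at pos 2, read 1 -> (C,1)->write 1,move L,goto D. Now: state=D, head=1, tape[-1..4]=011110 (head:   ^)
Step 9: in state D at pos 1, read 1 -> (D,1)->write 0,move R,goto A. Now: state=A, head=2, tape[-1..4]=010110 (head:    ^)
Step 10: in state A at pos 2, read 1 -> (A,1)->write 0,move R,goto B. Now: state=B, head=3, tape[-1..4]=010010 (head:     ^)
Step 11: in state B at pos 3, read 1 -> (B,1)->write 1,move L,goto A. Now: state=A, head=2, tape[-1..4]=010010 (head:    ^)
Step 12: in state A at pos 2, read 0 -> (A,0)->write 1,move R,goto C. Now: state=C, head=3, tape[-1..4]=010110 (head:     ^)
Step 13: in state C at pos 3, read 1 -> (C,1)->write 1,move L,goto D. Now: state=D, head=2, tape[-1..4]=010110 (head:    ^)
Step 14: in state D at pos 2, read 1 -> (D,1)->write 0,move R,goto A. Now: state=A, head=3, tape[-1..4]=010010 (head:     ^)
Step 15: in state A at pos 3, read 1 -> (A,1)->write 0,move R,goto B. Now: state=B, head=4, tape[-1..5]=0100000 (head:      ^)
Step 16: in state B at pos 4, read 0 -> (B,0)->write 1,move L,goto H. Now: state=H, head=3, tape[-1..5]=0100010 (head:     ^)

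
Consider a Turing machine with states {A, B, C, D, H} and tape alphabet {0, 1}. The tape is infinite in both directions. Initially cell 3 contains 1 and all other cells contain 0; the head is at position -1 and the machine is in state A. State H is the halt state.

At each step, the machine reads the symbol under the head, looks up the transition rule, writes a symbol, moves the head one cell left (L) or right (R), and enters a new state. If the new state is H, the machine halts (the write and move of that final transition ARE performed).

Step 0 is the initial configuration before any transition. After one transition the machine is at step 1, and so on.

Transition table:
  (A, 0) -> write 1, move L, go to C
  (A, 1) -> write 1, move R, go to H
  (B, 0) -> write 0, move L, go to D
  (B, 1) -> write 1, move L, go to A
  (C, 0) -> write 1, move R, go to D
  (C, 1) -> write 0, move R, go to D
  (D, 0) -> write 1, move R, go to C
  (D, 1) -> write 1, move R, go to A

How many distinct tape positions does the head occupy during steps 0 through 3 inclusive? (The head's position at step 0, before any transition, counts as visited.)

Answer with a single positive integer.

Answer: 3

Derivation:
Step 1: in state A at pos -1, read 0 -> (A,0)->write 1,move L,goto C. Now: state=C, head=-2, tape[-3..4]=00100010 (head:  ^)
Step 2: in state C at pos -2, read 0 -> (C,0)->write 1,move R,goto D. Now: state=D, head=-1, tape[-3..4]=01100010 (head:   ^)
Step 3: in state D at pos -1, read 1 -> (D,1)->write 1,move R,goto A. Now: state=A, head=0, tape[-3..4]=01100010 (head:    ^)
Head positions at steps 0..3: starting at -1, distinct positions visited = {-2, -1, 0} -> 3 position(s)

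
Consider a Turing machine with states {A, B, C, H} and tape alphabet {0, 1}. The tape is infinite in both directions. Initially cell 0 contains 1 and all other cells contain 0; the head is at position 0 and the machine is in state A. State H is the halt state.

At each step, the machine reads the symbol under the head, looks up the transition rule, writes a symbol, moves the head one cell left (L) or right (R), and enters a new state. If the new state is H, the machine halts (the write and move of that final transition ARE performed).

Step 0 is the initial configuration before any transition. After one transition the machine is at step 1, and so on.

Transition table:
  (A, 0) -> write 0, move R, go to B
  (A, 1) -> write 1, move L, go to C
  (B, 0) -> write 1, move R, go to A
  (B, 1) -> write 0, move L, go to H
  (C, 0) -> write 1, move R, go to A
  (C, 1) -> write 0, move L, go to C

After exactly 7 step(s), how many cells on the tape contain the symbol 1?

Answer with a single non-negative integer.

Step 1: in state A at pos 0, read 1 -> (A,1)->write 1,move L,goto C. Now: state=C, head=-1, tape[-2..1]=0010 (head:  ^)
Step 2: in state C at pos -1, read 0 -> (C,0)->write 1,move R,goto A. Now: state=A, head=0, tape[-2..1]=0110 (head:   ^)
Step 3: in state A at pos 0, read 1 -> (A,1)->write 1,move L,goto C. Now: state=C, head=-1, tape[-2..1]=0110 (head:  ^)
Step 4: in state C at pos -1, read 1 -> (C,1)->write 0,move L,goto C. Now: state=C, head=-2, tape[-3..1]=00010 (head:  ^)
Step 5: in state C at pos -2, read 0 -> (C,0)->write 1,move R,goto A. Now: state=A, head=-1, tape[-3..1]=01010 (head:   ^)
Step 6: in state A at pos -1, read 0 -> (A,0)->write 0,move R,goto B. Now: state=B, head=0, tape[-3..1]=01010 (head:    ^)
Step 7: in state B at pos 0, read 1 -> (B,1)->write 0,move L,goto H. Now: state=H, head=-1, tape[-3..1]=01000 (head:   ^)
Cells containing 1 after step 7: {-2} -> 1 cell(s)

Answer: 1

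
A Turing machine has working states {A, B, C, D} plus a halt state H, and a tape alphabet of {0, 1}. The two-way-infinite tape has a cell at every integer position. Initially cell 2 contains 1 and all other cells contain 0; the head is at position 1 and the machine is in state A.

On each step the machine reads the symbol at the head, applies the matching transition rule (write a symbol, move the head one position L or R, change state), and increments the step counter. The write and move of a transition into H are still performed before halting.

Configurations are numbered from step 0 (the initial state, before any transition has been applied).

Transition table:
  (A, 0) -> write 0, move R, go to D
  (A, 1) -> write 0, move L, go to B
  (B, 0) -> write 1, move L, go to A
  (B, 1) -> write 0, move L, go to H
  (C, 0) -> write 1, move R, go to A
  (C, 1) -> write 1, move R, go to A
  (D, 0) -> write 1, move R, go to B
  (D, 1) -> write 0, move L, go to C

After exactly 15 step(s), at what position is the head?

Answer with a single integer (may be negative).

Step 1: in state A at pos 1, read 0 -> (A,0)->write 0,move R,goto D. Now: state=D, head=2, tape[0..3]=0010 (head:   ^)
Step 2: in state D at pos 2, read 1 -> (D,1)->write 0,move L,goto C. Now: state=C, head=1, tape[0..3]=0000 (head:  ^)
Step 3: in state C at pos 1, read 0 -> (C,0)->write 1,move R,goto A. Now: state=A, head=2, tape[0..3]=0100 (head:   ^)
Step 4: in state A at pos 2, read 0 -> (A,0)->write 0,move R,goto D. Now: state=D, head=3, tape[0..4]=01000 (head:    ^)
Step 5: in state D at pos 3, read 0 -> (D,0)->write 1,move R,goto B. Now: state=B, head=4, tape[0..5]=010100 (head:     ^)
Step 6: in state B at pos 4, read 0 -> (B,0)->write 1,move L,goto A. Now: state=A, head=3, tape[0..5]=010110 (head:    ^)
Step 7: in state A at pos 3, read 1 -> (A,1)->write 0,move L,goto B. Now: state=B, head=2, tape[0..5]=010010 (head:   ^)
Step 8: in state B at pos 2, read 0 -> (B,0)->write 1,move L,goto A. Now: state=A, head=1, tape[0..5]=011010 (head:  ^)
Step 9: in state A at pos 1, read 1 -> (A,1)->write 0,move L,goto B. Now: state=B, head=0, tape[-1..5]=0001010 (head:  ^)
Step 10: in state B at pos 0, read 0 -> (B,0)->write 1,move L,goto A. Now: state=A, head=-1, tape[-2..5]=00101010 (head:  ^)
Step 11: in state A at pos -1, read 0 -> (A,0)->write 0,move R,goto D. Now: state=D, head=0, tape[-2..5]=00101010 (head:   ^)
Step 12: in state D at pos 0, read 1 -> (D,1)->write 0,move L,goto C. Now: state=C, head=-1, tape[-2..5]=00001010 (head:  ^)
Step 13: in state C at pos -1, read 0 -> (C,0)->write 1,move R,goto A. Now: state=A, head=0, tape[-2..5]=01001010 (head:   ^)
Step 14: in state A at pos 0, read 0 -> (A,0)->write 0,move R,goto D. Now: state=D, head=1, tape[-2..5]=01001010 (head:    ^)
Step 15: in state D at pos 1, read 0 -> (D,0)->write 1,move R,goto B. Now: state=B, head=2, tape[-2..5]=01011010 (head:     ^)

Answer: 2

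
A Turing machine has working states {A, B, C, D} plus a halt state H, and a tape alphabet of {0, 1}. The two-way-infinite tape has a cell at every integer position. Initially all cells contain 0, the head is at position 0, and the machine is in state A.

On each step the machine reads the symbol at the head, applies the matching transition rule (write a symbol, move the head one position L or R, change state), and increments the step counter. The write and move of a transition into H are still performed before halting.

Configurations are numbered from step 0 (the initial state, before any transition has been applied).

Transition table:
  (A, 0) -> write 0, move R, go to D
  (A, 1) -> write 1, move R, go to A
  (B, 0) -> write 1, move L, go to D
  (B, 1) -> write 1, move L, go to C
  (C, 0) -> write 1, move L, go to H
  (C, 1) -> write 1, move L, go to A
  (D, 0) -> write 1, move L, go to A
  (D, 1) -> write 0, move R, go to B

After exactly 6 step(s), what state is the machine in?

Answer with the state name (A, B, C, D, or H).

Answer: A

Derivation:
Step 1: in state A at pos 0, read 0 -> (A,0)->write 0,move R,goto D. Now: state=D, head=1, tape[-1..2]=0000 (head:   ^)
Step 2: in state D at pos 1, read 0 -> (D,0)->write 1,move L,goto A. Now: state=A, head=0, tape[-1..2]=0010 (head:  ^)
Step 3: in state A at pos 0, read 0 -> (A,0)->write 0,move R,goto D. Now: state=D, head=1, tape[-1..2]=0010 (head:   ^)
Step 4: in state D at pos 1, read 1 -> (D,1)->write 0,move R,goto B. Now: state=B, head=2, tape[-1..3]=00000 (head:    ^)
Step 5: in state B at pos 2, read 0 -> (B,0)->write 1,move L,goto D. Now: state=D, head=1, tape[-1..3]=00010 (head:   ^)
Step 6: in state D at pos 1, read 0 -> (D,0)->write 1,move L,goto A. Now: state=A, head=0, tape[-1..3]=00110 (head:  ^)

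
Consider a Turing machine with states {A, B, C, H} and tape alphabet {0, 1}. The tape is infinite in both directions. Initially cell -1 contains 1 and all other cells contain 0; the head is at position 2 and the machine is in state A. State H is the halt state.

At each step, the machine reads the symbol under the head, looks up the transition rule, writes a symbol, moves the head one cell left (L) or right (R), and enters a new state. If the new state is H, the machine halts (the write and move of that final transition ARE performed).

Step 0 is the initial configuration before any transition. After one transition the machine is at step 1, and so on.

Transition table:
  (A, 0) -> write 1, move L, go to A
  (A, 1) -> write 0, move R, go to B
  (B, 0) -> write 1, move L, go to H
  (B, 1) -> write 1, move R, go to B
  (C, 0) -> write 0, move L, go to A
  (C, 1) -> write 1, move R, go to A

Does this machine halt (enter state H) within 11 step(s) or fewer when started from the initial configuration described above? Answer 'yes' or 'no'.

Step 1: in state A at pos 2, read 0 -> (A,0)->write 1,move L,goto A. Now: state=A, head=1, tape[-2..3]=010010 (head:    ^)
Step 2: in state A at pos 1, read 0 -> (A,0)->write 1,move L,goto A. Now: state=A, head=0, tape[-2..3]=010110 (head:   ^)
Step 3: in state A at pos 0, read 0 -> (A,0)->write 1,move L,goto A. Now: state=A, head=-1, tape[-2..3]=011110 (head:  ^)
Step 4: in state A at pos -1, read 1 -> (A,1)->write 0,move R,goto B. Now: state=B, head=0, tape[-2..3]=001110 (head:   ^)
Step 5: in state B at pos 0, read 1 -> (B,1)->write 1,move R,goto B. Now: state=B, head=1, tape[-2..3]=001110 (head:    ^)
Step 6: in state B at pos 1, read 1 -> (B,1)->write 1,move R,goto B. Now: state=B, head=2, tape[-2..3]=001110 (head:     ^)
Step 7: in state B at pos 2, read 1 -> (B,1)->write 1,move R,goto B. Now: state=B, head=3, tape[-2..4]=0011100 (head:      ^)
Step 8: in state B at pos 3, read 0 -> (B,0)->write 1,move L,goto H. Now: state=H, head=2, tape[-2..4]=0011110 (head:     ^)
State H reached at step 8; 8 <= 11 -> yes

Answer: yes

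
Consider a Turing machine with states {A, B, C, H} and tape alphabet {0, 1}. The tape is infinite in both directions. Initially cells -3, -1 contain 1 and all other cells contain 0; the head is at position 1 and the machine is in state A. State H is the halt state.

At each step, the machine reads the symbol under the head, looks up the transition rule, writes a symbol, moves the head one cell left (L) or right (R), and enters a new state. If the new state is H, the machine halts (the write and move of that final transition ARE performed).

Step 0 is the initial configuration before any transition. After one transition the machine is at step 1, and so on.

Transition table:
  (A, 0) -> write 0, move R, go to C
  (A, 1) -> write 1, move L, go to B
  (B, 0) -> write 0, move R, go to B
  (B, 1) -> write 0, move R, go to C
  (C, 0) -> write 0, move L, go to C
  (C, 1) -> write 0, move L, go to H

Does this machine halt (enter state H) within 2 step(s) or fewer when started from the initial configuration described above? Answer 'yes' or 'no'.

Answer: no

Derivation:
Step 1: in state A at pos 1, read 0 -> (A,0)->write 0,move R,goto C. Now: state=C, head=2, tape[-4..3]=01010000 (head:       ^)
Step 2: in state C at pos 2, read 0 -> (C,0)->write 0,move L,goto C. Now: state=C, head=1, tape[-4..3]=01010000 (head:      ^)
After 2 step(s): state = C (not H) -> not halted within 2 -> no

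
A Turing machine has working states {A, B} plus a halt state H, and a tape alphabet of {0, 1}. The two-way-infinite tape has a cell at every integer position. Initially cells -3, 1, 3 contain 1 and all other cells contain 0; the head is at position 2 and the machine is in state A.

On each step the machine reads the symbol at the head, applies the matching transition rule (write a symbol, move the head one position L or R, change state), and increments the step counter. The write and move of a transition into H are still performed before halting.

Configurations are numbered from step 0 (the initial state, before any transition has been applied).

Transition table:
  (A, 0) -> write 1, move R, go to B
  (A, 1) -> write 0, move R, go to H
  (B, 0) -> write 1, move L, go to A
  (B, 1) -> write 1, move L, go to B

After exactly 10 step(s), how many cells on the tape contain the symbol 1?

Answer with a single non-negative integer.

Step 1: in state A at pos 2, read 0 -> (A,0)->write 1,move R,goto B. Now: state=B, head=3, tape[-4..4]=010001110 (head:        ^)
Step 2: in state B at pos 3, read 1 -> (B,1)->write 1,move L,goto B. Now: state=B, head=2, tape[-4..4]=010001110 (head:       ^)
Step 3: in state B at pos 2, read 1 -> (B,1)->write 1,move L,goto B. Now: state=B, head=1, tape[-4..4]=010001110 (head:      ^)
Step 4: in state B at pos 1, read 1 -> (B,1)->write 1,move L,goto B. Now: state=B, head=0, tape[-4..4]=010001110 (head:     ^)
Step 5: in state B at pos 0, read 0 -> (B,0)->write 1,move L,goto A. Now: state=A, head=-1, tape[-4..4]=010011110 (head:    ^)
Step 6: in state A at pos -1, read 0 -> (A,0)->write 1,move R,goto B. Now: state=B, head=0, tape[-4..4]=010111110 (head:     ^)
Step 7: in state B at pos 0, read 1 -> (B,1)->write 1,move L,goto B. Now: state=B, head=-1, tape[-4..4]=010111110 (head:    ^)
Step 8: in state B at pos -1, read 1 -> (B,1)->write 1,move L,goto B. Now: state=B, head=-2, tape[-4..4]=010111110 (head:   ^)
Step 9: in state B at pos -2, read 0 -> (B,0)->write 1,move L,goto A. Now: state=A, head=-3, tape[-4..4]=011111110 (head:  ^)
Step 10: in state A at pos -3, read 1 -> (A,1)->write 0,move R,goto H. Now: state=H, head=-2, tape[-4..4]=001111110 (head:   ^)
Cells containing 1 after step 10: {-2, -1, 0, 1, 2, 3} -> 6 cell(s)

Answer: 6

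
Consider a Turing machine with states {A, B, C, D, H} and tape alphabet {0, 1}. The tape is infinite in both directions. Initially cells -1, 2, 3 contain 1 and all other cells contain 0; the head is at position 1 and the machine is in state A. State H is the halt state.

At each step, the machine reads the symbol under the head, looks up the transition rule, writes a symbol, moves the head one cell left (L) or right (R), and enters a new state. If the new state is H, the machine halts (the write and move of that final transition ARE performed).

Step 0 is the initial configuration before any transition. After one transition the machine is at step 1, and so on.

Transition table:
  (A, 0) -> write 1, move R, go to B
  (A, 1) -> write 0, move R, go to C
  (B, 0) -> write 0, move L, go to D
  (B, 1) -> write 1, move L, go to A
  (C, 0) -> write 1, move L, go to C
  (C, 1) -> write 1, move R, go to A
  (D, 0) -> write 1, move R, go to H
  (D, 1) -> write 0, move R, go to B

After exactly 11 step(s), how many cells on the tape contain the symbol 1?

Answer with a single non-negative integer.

Answer: 4

Derivation:
Step 1: in state A at pos 1, read 0 -> (A,0)->write 1,move R,goto B. Now: state=B, head=2, tape[-2..4]=0101110 (head:     ^)
Step 2: in state B at pos 2, read 1 -> (B,1)->write 1,move L,goto A. Now: state=A, head=1, tape[-2..4]=0101110 (head:    ^)
Step 3: in state A at pos 1, read 1 -> (A,1)->write 0,move R,goto C. Now: state=C, head=2, tape[-2..4]=0100110 (head:     ^)
Step 4: in state C at pos 2, read 1 -> (C,1)->write 1,move R,goto A. Now: state=A, head=3, tape[-2..4]=0100110 (head:      ^)
Step 5: in state A at pos 3, read 1 -> (A,1)->write 0,move R,goto C. Now: state=C, head=4, tape[-2..5]=01001000 (head:       ^)
Step 6: in state C at pos 4, read 0 -> (C,0)->write 1,move L,goto C. Now: state=C, head=3, tape[-2..5]=01001010 (head:      ^)
Step 7: in state C at pos 3, read 0 -> (C,0)->write 1,move L,goto C. Now: state=C, head=2, tape[-2..5]=01001110 (head:     ^)
Step 8: in state C at pos 2, read 1 -> (C,1)->write 1,move R,goto A. Now: state=A, head=3, tape[-2..5]=01001110 (head:      ^)
Step 9: in state A at pos 3, read 1 -> (A,1)->write 0,move R,goto C. Now: state=C, head=4, tape[-2..5]=01001010 (head:       ^)
Step 10: in state C at pos 4, read 1 -> (C,1)->write 1,move R,goto A. Now: state=A, head=5, tape[-2..6]=010010100 (head:        ^)
Step 11: in state A at pos 5, read 0 -> (A,0)->write 1,move R,goto B. Now: state=B, head=6, tape[-2..7]=0100101100 (head:         ^)
Cells containing 1 after step 11: {-1, 2, 4, 5} -> 4 cell(s)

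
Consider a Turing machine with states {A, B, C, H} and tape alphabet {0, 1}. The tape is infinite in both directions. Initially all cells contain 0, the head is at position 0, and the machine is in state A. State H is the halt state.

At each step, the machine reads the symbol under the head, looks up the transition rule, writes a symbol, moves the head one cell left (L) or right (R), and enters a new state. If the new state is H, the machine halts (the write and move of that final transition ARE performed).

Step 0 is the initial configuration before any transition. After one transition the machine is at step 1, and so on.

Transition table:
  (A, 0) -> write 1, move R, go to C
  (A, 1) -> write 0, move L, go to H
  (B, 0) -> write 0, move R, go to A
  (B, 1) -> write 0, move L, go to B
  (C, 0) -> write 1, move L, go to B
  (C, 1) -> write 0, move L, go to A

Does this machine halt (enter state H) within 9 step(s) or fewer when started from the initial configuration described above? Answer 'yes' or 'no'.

Answer: yes

Derivation:
Step 1: in state A at pos 0, read 0 -> (A,0)->write 1,move R,goto C. Now: state=C, head=1, tape[-1..2]=0100 (head:   ^)
Step 2: in state C at pos 1, read 0 -> (C,0)->write 1,move L,goto B. Now: state=B, head=0, tape[-1..2]=0110 (head:  ^)
Step 3: in state B at pos 0, read 1 -> (B,1)->write 0,move L,goto B. Now: state=B, head=-1, tape[-2..2]=00010 (head:  ^)
Step 4: in state B at pos -1, read 0 -> (B,0)->write 0,move R,goto A. Now: state=A, head=0, tape[-2..2]=00010 (head:   ^)
Step 5: in state A at pos 0, read 0 -> (A,0)->write 1,move R,goto C. Now: state=C, head=1, tape[-2..2]=00110 (head:    ^)
Step 6: in state C at pos 1, read 1 -> (C,1)->write 0,move L,goto A. Now: state=A, head=0, tape[-2..2]=00100 (head:   ^)
Step 7: in state A at pos 0, read 1 -> (A,1)->write 0,move L,goto H. Now: state=H, head=-1, tape[-2..2]=00000 (head:  ^)
State H reached at step 7; 7 <= 9 -> yes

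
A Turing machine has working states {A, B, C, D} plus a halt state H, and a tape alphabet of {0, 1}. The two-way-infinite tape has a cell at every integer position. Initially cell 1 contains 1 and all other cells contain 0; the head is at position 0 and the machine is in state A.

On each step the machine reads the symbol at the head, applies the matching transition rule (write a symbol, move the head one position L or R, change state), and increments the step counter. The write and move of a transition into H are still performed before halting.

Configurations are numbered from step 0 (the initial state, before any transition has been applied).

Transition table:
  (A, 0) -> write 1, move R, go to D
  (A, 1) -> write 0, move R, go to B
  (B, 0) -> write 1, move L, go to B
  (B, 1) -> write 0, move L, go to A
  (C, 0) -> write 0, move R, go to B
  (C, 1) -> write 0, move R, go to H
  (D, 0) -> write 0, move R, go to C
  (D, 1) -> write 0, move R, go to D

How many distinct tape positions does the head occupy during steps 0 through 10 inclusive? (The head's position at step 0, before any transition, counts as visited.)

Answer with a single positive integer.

Answer: 6

Derivation:
Step 1: in state A at pos 0, read 0 -> (A,0)->write 1,move R,goto D. Now: state=D, head=1, tape[-1..2]=0110 (head:   ^)
Step 2: in state D at pos 1, read 1 -> (D,1)->write 0,move R,goto D. Now: state=D, head=2, tape[-1..3]=01000 (head:    ^)
Step 3: in state D at pos 2, read 0 -> (D,0)->write 0,move R,goto C. Now: state=C, head=3, tape[-1..4]=010000 (head:     ^)
Step 4: in state C at pos 3, read 0 -> (C,0)->write 0,move R,goto B. Now: state=B, head=4, tape[-1..5]=0100000 (head:      ^)
Step 5: in state B at pos 4, read 0 -> (B,0)->write 1,move L,goto B. Now: state=B, head=3, tape[-1..5]=0100010 (head:     ^)
Step 6: in state B at pos 3, read 0 -> (B,0)->write 1,move L,goto B. Now: state=B, head=2, tape[-1..5]=0100110 (head:    ^)
Step 7: in state B at pos 2, read 0 -> (B,0)->write 1,move L,goto B. Now: state=B, head=1, tape[-1..5]=0101110 (head:   ^)
Step 8: in state B at pos 1, read 0 -> (B,0)->write 1,move L,goto B. Now: state=B, head=0, tape[-1..5]=0111110 (head:  ^)
Step 9: in state B at pos 0, read 1 -> (B,1)->write 0,move L,goto A. Now: state=A, head=-1, tape[-2..5]=00011110 (head:  ^)
Step 10: in state A at pos -1, read 0 -> (A,0)->write 1,move R,goto D. Now: state=D, head=0, tape[-2..5]=01011110 (head:   ^)
Head positions at steps 0..10: starting at 0, distinct positions visited = {-1, 0, 1, 2, 3, 4} -> 6 position(s)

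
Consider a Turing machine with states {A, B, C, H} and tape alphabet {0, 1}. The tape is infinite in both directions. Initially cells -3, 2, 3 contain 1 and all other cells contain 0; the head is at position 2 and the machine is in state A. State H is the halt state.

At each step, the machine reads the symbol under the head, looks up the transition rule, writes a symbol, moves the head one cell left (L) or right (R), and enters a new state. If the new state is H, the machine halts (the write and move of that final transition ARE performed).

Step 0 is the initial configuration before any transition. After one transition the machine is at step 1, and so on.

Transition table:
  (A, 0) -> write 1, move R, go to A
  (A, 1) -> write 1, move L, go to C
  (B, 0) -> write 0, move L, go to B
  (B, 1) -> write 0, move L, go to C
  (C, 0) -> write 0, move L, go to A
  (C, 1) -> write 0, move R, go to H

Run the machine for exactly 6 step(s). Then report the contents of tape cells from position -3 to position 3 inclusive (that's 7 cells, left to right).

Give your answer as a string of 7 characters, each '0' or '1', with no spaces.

Step 1: in state A at pos 2, read 1 -> (A,1)->write 1,move L,goto C. Now: state=C, head=1, tape[-4..4]=010000110 (head:      ^)
Step 2: in state C at pos 1, read 0 -> (C,0)->write 0,move L,goto A. Now: state=A, head=0, tape[-4..4]=010000110 (head:     ^)
Step 3: in state A at pos 0, read 0 -> (A,0)->write 1,move R,goto A. Now: state=A, head=1, tape[-4..4]=010010110 (head:      ^)
Step 4: in state A at pos 1, read 0 -> (A,0)->write 1,move R,goto A. Now: state=A, head=2, tape[-4..4]=010011110 (head:       ^)
Step 5: in state A at pos 2, read 1 -> (A,1)->write 1,move L,goto C. Now: state=C, head=1, tape[-4..4]=010011110 (head:      ^)
Step 6: in state C at pos 1, read 1 -> (C,1)->write 0,move R,goto H. Now: state=H, head=2, tape[-4..4]=010010110 (head:       ^)

Answer: 1001011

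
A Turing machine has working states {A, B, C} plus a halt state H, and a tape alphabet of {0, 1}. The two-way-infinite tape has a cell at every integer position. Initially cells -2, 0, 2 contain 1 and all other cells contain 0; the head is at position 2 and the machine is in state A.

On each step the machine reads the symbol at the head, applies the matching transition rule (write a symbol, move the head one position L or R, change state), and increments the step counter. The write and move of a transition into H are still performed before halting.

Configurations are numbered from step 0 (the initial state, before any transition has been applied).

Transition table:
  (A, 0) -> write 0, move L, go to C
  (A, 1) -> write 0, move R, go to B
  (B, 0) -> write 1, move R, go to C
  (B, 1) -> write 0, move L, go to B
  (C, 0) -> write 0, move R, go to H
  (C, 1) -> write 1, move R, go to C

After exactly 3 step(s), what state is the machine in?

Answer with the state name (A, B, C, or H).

Step 1: in state A at pos 2, read 1 -> (A,1)->write 0,move R,goto B. Now: state=B, head=3, tape[-3..4]=01010000 (head:       ^)
Step 2: in state B at pos 3, read 0 -> (B,0)->write 1,move R,goto C. Now: state=C, head=4, tape[-3..5]=010100100 (head:        ^)
Step 3: in state C at pos 4, read 0 -> (C,0)->write 0,move R,goto H. Now: state=H, head=5, tape[-3..6]=0101001000 (head:         ^)

Answer: H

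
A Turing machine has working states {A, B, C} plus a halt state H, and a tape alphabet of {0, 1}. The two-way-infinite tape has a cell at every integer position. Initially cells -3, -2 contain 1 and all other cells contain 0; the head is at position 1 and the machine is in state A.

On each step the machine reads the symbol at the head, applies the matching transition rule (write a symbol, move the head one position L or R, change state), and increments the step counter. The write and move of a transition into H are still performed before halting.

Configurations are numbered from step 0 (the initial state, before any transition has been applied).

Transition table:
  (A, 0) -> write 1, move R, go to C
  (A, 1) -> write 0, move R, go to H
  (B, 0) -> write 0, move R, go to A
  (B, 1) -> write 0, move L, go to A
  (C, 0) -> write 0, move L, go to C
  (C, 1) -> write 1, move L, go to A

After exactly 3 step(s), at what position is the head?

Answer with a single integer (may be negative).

Step 1: in state A at pos 1, read 0 -> (A,0)->write 1,move R,goto C. Now: state=C, head=2, tape[-4..3]=01100100 (head:       ^)
Step 2: in state C at pos 2, read 0 -> (C,0)->write 0,move L,goto C. Now: state=C, head=1, tape[-4..3]=01100100 (head:      ^)
Step 3: in state C at pos 1, read 1 -> (C,1)->write 1,move L,goto A. Now: state=A, head=0, tape[-4..3]=01100100 (head:     ^)

Answer: 0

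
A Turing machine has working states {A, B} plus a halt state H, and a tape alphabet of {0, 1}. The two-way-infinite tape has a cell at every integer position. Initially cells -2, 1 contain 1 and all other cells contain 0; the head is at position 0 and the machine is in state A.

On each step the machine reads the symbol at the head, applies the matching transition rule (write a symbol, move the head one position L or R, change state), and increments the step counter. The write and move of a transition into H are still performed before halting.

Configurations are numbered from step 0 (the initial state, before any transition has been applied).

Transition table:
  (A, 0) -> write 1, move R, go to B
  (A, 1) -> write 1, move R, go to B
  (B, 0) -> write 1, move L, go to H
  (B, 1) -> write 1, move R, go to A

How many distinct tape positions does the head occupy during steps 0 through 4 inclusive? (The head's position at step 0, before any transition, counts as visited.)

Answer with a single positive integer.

Answer: 4

Derivation:
Step 1: in state A at pos 0, read 0 -> (A,0)->write 1,move R,goto B. Now: state=B, head=1, tape[-3..2]=010110 (head:     ^)
Step 2: in state B at pos 1, read 1 -> (B,1)->write 1,move R,goto A. Now: state=A, head=2, tape[-3..3]=0101100 (head:      ^)
Step 3: in state A at pos 2, read 0 -> (A,0)->write 1,move R,goto B. Now: state=B, head=3, tape[-3..4]=01011100 (head:       ^)
Step 4: in state B at pos 3, read 0 -> (B,0)->write 1,move L,goto H. Now: state=H, head=2, tape[-3..4]=01011110 (head:      ^)
Head positions at steps 0..4: starting at 0, distinct positions visited = {0, 1, 2, 3} -> 4 position(s)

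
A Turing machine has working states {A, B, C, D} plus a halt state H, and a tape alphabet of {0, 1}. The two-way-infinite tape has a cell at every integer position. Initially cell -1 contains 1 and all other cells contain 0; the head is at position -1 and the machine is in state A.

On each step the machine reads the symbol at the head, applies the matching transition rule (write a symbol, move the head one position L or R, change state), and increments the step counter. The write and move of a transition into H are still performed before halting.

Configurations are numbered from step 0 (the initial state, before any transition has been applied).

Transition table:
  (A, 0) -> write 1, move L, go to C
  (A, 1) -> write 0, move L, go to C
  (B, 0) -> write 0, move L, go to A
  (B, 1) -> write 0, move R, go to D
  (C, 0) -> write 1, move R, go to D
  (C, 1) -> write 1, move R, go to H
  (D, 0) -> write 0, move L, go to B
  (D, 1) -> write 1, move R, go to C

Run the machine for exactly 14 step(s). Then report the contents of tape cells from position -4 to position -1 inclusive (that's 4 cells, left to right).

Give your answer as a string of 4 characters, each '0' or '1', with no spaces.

Answer: 1100

Derivation:
Step 1: in state A at pos -1, read 1 -> (A,1)->write 0,move L,goto C. Now: state=C, head=-2, tape[-3..0]=0000 (head:  ^)
Step 2: in state C at pos -2, read 0 -> (C,0)->write 1,move R,goto D. Now: state=D, head=-1, tape[-3..0]=0100 (head:   ^)
Step 3: in state D at pos -1, read 0 -> (D,0)->write 0,move L,goto B. Now: state=B, head=-2, tape[-3..0]=0100 (head:  ^)
Step 4: in state B at pos -2, read 1 -> (B,1)->write 0,move R,goto D. Now: state=D, head=-1, tape[-3..0]=0000 (head:   ^)
Step 5: in state D at pos -1, read 0 -> (D,0)->write 0,move L,goto B. Now: state=B, head=-2, tape[-3..0]=0000 (head:  ^)
Step 6: in state B at pos -2, read 0 -> (B,0)->write 0,move L,goto A. Now: state=A, head=-3, tape[-4..0]=00000 (head:  ^)
Step 7: in state A at pos -3, read 0 -> (A,0)->write 1,move L,goto C. Now: state=C, head=-4, tape[-5..0]=001000 (head:  ^)
Step 8: in state C at pos -4, read 0 -> (C,0)->write 1,move R,goto D. Now: state=D, head=-3, tape[-5..0]=011000 (head:   ^)
Step 9: in state D at pos -3, read 1 -> (D,1)->write 1,move R,goto C. Now: state=C, head=-2, tape[-5..0]=011000 (head:    ^)
Step 10: in state C at pos -2, read 0 -> (C,0)->write 1,move R,goto D. Now: state=D, head=-1, tape[-5..0]=011100 (head:     ^)
Step 11: in state D at pos -1, read 0 -> (D,0)->write 0,move L,goto B. Now: state=B, head=-2, tape[-5..0]=011100 (head:    ^)
Step 12: in state B at pos -2, read 1 -> (B,1)->write 0,move R,goto D. Now: state=D, head=-1, tape[-5..0]=011000 (head:     ^)
Step 13: in state D at pos -1, read 0 -> (D,0)->write 0,move L,goto B. Now: state=B, head=-2, tape[-5..0]=011000 (head:    ^)
Step 14: in state B at pos -2, read 0 -> (B,0)->write 0,move L,goto A. Now: state=A, head=-3, tape[-5..0]=011000 (head:   ^)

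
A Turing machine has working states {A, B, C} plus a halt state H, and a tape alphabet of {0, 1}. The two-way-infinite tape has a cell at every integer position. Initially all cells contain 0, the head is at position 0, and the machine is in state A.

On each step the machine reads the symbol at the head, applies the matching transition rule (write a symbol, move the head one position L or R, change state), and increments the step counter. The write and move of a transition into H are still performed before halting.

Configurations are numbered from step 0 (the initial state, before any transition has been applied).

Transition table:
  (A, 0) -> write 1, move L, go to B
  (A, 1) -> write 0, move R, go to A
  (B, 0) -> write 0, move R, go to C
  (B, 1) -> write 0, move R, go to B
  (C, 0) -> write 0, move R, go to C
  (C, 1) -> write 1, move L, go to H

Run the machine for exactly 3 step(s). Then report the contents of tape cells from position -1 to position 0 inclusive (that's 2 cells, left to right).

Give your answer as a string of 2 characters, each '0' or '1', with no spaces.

Step 1: in state A at pos 0, read 0 -> (A,0)->write 1,move L,goto B. Now: state=B, head=-1, tape[-2..1]=0010 (head:  ^)
Step 2: in state B at pos -1, read 0 -> (B,0)->write 0,move R,goto C. Now: state=C, head=0, tape[-2..1]=0010 (head:   ^)
Step 3: in state C at pos 0, read 1 -> (C,1)->write 1,move L,goto H. Now: state=H, head=-1, tape[-2..1]=0010 (head:  ^)

Answer: 01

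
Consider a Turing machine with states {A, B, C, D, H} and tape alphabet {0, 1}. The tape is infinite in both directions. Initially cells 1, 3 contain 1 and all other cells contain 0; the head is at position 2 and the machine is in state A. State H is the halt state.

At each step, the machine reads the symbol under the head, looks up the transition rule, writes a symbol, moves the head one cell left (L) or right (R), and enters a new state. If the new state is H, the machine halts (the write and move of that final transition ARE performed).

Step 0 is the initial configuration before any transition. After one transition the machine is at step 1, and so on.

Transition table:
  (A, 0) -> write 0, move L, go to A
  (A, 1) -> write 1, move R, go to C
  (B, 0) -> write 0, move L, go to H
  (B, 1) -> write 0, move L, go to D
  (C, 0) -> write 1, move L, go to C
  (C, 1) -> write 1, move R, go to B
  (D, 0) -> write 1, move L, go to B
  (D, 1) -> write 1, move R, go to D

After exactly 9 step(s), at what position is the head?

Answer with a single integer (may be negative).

Answer: -1

Derivation:
Step 1: in state A at pos 2, read 0 -> (A,0)->write 0,move L,goto A. Now: state=A, head=1, tape[0..4]=01010 (head:  ^)
Step 2: in state A at pos 1, read 1 -> (A,1)->write 1,move R,goto C. Now: state=C, head=2, tape[0..4]=01010 (head:   ^)
Step 3: in state C at pos 2, read 0 -> (C,0)->write 1,move L,goto C. Now: state=C, head=1, tape[0..4]=01110 (head:  ^)
Step 4: in state C at pos 1, read 1 -> (C,1)->write 1,move R,goto B. Now: state=B, head=2, tape[0..4]=01110 (head:   ^)
Step 5: in state B at pos 2, read 1 -> (B,1)->write 0,move L,goto D. Now: state=D, head=1, tape[0..4]=01010 (head:  ^)
Step 6: in state D at pos 1, read 1 -> (D,1)->write 1,move R,goto D. Now: state=D, head=2, tape[0..4]=01010 (head:   ^)
Step 7: in state D at pos 2, read 0 -> (D,0)->write 1,move L,goto B. Now: state=B, head=1, tape[0..4]=01110 (head:  ^)
Step 8: in state B at pos 1, read 1 -> (B,1)->write 0,move L,goto D. Now: state=D, head=0, tape[-1..4]=000110 (head:  ^)
Step 9: in state D at pos 0, read 0 -> (D,0)->write 1,move L,goto B. Now: state=B, head=-1, tape[-2..4]=0010110 (head:  ^)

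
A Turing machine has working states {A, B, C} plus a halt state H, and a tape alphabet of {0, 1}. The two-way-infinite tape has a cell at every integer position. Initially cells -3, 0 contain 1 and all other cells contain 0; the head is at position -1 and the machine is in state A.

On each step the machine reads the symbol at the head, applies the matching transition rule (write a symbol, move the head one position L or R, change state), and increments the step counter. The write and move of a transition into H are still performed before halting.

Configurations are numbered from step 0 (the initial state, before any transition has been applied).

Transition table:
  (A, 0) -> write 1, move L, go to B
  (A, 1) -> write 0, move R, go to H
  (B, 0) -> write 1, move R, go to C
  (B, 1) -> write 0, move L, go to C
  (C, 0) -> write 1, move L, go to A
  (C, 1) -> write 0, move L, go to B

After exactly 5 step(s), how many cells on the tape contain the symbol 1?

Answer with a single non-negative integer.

Answer: 1

Derivation:
Step 1: in state A at pos -1, read 0 -> (A,0)->write 1,move L,goto B. Now: state=B, head=-2, tape[-4..1]=010110 (head:   ^)
Step 2: in state B at pos -2, read 0 -> (B,0)->write 1,move R,goto C. Now: state=C, head=-1, tape[-4..1]=011110 (head:    ^)
Step 3: in state C at pos -1, read 1 -> (C,1)->write 0,move L,goto B. Now: state=B, head=-2, tape[-4..1]=011010 (head:   ^)
Step 4: in state B at pos -2, read 1 -> (B,1)->write 0,move L,goto C. Now: state=C, head=-3, tape[-4..1]=010010 (head:  ^)
Step 5: in state C at pos -3, read 1 -> (C,1)->write 0,move L,goto B. Now: state=B, head=-4, tape[-5..1]=0000010 (head:  ^)
Cells containing 1 after step 5: {0} -> 1 cell(s)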